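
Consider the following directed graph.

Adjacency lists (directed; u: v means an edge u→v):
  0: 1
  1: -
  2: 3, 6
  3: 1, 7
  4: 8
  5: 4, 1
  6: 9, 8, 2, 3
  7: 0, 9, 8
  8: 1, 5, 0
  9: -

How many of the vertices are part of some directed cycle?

A vertex is on a directed cycle iff it belongs to a strongly connected component of size ≥ 2 (or has a self-loop).
The vertices on cycles are {2, 4, 5, 6, 8} — 5 in total.

5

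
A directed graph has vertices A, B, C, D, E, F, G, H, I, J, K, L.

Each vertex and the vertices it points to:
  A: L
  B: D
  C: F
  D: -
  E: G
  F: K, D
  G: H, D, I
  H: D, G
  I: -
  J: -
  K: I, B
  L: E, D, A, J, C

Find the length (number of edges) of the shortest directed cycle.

2

For each vertex v, BFS finds the shortest path from v back to v.
The shortest such closed walk is L → A → L, length 2.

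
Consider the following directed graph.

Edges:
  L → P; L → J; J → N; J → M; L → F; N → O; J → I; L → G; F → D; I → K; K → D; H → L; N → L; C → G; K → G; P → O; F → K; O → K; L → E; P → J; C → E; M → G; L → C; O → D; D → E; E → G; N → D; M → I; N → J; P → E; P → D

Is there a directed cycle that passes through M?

No

M lies on a cycle iff there is a path from M back to itself.
Exploring from M, it never reaches itself; equivalently, its strongly connected component is a singleton.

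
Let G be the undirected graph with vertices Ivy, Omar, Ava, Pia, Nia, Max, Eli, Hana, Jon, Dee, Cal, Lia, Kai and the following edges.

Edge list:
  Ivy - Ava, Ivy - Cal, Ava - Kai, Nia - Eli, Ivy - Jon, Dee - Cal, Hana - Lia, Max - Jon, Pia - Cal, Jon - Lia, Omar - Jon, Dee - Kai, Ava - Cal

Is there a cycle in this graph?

DFS, tracking each vertex's parent; an edge to a visited non-parent vertex closes a cycle.
Start from Hana:
visit Hana (parent –)
  visit Lia (parent Hana)
    Lia–Hana: parent, skip
    visit Jon (parent Lia)
      Jon–Lia: parent, skip
      visit Ivy (parent Jon)
        visit Ava (parent Ivy)
          Ava–Ivy: parent, skip
          visit Kai (parent Ava)
            Kai–Ava: parent, skip
            visit Dee (parent Kai)
              visit Cal (parent Dee)
                Cal–Ivy: Ivy visited and ≠ parent → cycle
Cycle: Ivy – Ava – Kai – Dee – Cal – Ivy.

Yes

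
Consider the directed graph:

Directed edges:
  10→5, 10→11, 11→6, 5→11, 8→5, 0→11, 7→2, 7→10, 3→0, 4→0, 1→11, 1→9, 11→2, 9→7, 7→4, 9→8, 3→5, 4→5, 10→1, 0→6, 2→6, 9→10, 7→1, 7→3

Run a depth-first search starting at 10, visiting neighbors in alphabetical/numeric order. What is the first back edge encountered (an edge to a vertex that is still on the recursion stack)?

7→1

DFS from 10 (visiting neighbors in alphabetical/numeric order); mark gray on enter, black on exit:
10 gray
  1 gray
    9 gray
      7 gray
        7→1: 1 is gray → back edge
First back edge: 7 → 1.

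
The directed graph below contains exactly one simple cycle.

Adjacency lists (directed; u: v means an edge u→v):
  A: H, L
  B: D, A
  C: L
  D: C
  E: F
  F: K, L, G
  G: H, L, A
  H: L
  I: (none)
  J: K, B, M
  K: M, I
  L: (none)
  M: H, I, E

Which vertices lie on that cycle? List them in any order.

E, F, K, M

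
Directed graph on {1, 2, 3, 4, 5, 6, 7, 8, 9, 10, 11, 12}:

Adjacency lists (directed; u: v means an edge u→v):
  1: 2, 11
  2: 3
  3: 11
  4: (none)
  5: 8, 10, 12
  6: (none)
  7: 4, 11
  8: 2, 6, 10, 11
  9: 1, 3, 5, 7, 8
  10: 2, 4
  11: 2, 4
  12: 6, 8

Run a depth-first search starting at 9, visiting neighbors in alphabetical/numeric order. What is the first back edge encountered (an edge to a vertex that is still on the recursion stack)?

DFS from 9 (visiting neighbors in alphabetical/numeric order); mark gray on enter, black on exit:
9 gray
  1 gray
    2 gray
      3 gray
        11 gray
          11→2: 2 is gray → back edge
First back edge: 11 → 2.

11→2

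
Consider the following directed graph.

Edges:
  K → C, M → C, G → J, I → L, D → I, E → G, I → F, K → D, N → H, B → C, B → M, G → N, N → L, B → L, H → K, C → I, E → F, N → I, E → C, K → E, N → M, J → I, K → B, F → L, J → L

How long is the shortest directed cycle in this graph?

For each vertex v, BFS finds the shortest path from v back to v.
The shortest such closed walk is K → E → G → N → H → K, length 5.

5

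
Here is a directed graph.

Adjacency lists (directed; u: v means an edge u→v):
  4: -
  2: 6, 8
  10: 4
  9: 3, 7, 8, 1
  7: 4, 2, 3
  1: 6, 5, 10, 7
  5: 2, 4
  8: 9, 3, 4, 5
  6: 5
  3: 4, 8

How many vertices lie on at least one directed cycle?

8

A vertex is on a directed cycle iff it belongs to a strongly connected component of size ≥ 2 (or has a self-loop).
The vertices on cycles are {1, 2, 3, 5, 6, 7, 8, 9} — 8 in total.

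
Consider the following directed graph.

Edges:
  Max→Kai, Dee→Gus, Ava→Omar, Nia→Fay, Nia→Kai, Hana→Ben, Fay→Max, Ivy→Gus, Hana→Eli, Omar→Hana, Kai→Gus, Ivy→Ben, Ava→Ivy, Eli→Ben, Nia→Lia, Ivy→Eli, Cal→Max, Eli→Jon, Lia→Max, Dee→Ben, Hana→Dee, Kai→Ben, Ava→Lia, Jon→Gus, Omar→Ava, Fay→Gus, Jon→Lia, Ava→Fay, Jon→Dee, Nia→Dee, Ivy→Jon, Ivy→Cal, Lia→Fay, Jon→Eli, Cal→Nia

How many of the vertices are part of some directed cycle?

4

A vertex is on a directed cycle iff it belongs to a strongly connected component of size ≥ 2 (or has a self-loop).
The vertices on cycles are {Ava, Eli, Jon, Omar} — 4 in total.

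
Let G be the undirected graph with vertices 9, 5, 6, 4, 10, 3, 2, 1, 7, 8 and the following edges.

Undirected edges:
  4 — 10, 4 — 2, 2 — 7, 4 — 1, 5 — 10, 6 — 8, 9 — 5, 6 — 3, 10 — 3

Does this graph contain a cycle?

No

DFS, tracking each vertex's parent; an edge to a visited non-parent vertex closes a cycle.
Start from 8:
visit 8 (parent –)
  visit 6 (parent 8)
    visit 3 (parent 6)
      3–6: parent, skip
      visit 10 (parent 3)
        10–3: parent, skip
        visit 4 (parent 10)
          visit 1 (parent 4)
            1–4: parent, skip
          visit 2 (parent 4)
            2–4: parent, skip
            visit 7 (parent 2)
              7–2: parent, skip
          4–10: parent, skip
        visit 5 (parent 10)
          5–10: parent, skip
          visit 9 (parent 5)
            9–5: parent, skip
    6–8: parent, skip
No non-parent visited neighbor found — the graph is a forest.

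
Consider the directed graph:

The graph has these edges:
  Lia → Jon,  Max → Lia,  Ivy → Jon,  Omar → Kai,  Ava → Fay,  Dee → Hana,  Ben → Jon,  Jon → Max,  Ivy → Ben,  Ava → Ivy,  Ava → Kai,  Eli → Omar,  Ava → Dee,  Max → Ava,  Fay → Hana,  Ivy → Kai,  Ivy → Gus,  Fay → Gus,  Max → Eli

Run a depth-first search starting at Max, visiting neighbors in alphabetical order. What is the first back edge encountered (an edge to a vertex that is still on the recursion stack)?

Jon→Max

DFS from Max (visiting neighbors in alphabetical order); mark gray on enter, black on exit:
Max gray
  Ava gray
    Dee gray
      Hana gray
      Hana black
    Dee black
    Fay gray
      Gus gray
      Gus black
      Fay→Hana: Hana black — skip
    Fay black
    Ivy gray
      Ben gray
        Jon gray
          Jon→Max: Max is gray → back edge
First back edge: Jon → Max.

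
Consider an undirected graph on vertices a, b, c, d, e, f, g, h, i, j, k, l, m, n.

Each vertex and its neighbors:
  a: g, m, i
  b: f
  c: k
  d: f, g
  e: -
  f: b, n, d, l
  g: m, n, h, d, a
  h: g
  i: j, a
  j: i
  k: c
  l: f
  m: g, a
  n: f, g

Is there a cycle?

Yes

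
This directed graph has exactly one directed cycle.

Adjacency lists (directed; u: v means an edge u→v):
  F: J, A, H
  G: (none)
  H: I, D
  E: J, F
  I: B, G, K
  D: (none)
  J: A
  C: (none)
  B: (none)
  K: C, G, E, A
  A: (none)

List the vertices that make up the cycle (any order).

E, F, H, I, K

DFS with gray/black marking from F:
F gray
  J gray
    A gray
    A black
  J black
  F→A: A black — skip
  H gray
    I gray
      B gray
      B black
      G gray
      G black
      K gray
        C gray
        C black
        K→G: G black — skip
        E gray
          E→J: J black — skip
          E→F: F is gray → back edge
Back edge closes the cycle F → H → I → K → E → F; its vertices are {E, F, H, I, K}.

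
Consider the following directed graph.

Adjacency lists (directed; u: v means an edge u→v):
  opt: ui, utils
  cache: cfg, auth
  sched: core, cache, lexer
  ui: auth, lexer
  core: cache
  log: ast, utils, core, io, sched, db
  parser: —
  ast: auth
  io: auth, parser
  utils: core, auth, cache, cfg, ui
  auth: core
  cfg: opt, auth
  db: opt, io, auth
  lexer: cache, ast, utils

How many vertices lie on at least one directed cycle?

A vertex is on a directed cycle iff it belongs to a strongly connected component of size ≥ 2 (or has a self-loop).
The vertices on cycles are {ui, ast, cfg, opt, auth, core, cache, lexer, utils} — 9 in total.

9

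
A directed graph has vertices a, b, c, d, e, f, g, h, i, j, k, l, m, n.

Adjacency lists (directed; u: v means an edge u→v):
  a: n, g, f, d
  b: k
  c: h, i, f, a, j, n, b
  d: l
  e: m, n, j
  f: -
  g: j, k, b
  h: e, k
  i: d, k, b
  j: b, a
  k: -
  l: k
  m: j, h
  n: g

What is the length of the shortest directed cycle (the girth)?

3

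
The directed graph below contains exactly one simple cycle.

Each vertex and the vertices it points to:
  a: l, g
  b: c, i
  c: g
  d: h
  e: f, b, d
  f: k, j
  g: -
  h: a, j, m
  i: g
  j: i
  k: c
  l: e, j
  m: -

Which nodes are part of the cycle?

a, d, e, h, l

DFS with gray/black marking from l:
l gray
  e gray
    f gray
      k gray
        c gray
          g gray
          g black
        c black
      k black
      j gray
        i gray
          i→g: g black — skip
        i black
      j black
    f black
    b gray
      b→c: c black — skip
      b→i: i black — skip
    b black
    d gray
      h gray
        a gray
          a→l: l is gray → back edge
Back edge closes the cycle l → e → d → h → a → l; its vertices are {a, d, e, h, l}.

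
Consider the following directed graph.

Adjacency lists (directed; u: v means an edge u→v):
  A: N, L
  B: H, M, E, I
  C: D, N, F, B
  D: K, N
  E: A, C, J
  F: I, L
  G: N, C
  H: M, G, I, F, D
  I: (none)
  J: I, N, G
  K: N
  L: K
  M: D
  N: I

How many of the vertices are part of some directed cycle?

A vertex is on a directed cycle iff it belongs to a strongly connected component of size ≥ 2 (or has a self-loop).
The vertices on cycles are {B, C, E, G, H, J} — 6 in total.

6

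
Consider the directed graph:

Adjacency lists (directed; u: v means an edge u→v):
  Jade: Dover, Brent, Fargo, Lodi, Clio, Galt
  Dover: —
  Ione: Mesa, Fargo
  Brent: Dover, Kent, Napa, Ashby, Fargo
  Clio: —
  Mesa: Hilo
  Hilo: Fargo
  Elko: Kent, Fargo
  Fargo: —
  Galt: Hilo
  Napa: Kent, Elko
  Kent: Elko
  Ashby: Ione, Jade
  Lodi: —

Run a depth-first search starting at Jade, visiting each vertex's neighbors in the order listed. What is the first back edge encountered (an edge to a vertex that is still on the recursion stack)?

DFS from Jade (visiting each vertex's neighbors in the order listed); mark gray on enter, black on exit:
Jade gray
  Dover gray
  Dover black
  Brent gray
    Brent→Dover: Dover black — skip
    Kent gray
      Elko gray
        Elko→Kent: Kent is gray → back edge
First back edge: Elko → Kent.

Elko→Kent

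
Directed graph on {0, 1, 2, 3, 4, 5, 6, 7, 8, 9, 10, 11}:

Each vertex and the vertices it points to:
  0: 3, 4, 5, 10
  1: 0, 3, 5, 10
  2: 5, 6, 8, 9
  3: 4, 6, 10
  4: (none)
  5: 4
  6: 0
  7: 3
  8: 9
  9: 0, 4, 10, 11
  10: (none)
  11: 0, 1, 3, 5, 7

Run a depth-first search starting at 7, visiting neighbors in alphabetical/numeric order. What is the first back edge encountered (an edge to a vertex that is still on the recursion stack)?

DFS from 7 (visiting neighbors in alphabetical/numeric order); mark gray on enter, black on exit:
7 gray
  3 gray
    4 gray
    4 black
    6 gray
      0 gray
        0→3: 3 is gray → back edge
First back edge: 0 → 3.

0->3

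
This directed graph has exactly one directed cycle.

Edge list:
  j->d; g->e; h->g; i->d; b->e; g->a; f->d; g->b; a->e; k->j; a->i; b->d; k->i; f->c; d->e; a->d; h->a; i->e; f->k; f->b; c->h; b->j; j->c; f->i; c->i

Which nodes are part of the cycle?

b, c, g, h, j

DFS with gray/black marking from c:
c gray
  i gray
    d gray
      e gray
      e black
    d black
    i→e: e black — skip
  i black
  h gray
    g gray
      g→e: e black — skip
      b gray
        b→e: e black — skip
        j gray
          j→d: d black — skip
          j→c: c is gray → back edge
Back edge closes the cycle c → h → g → b → j → c; its vertices are {b, c, g, h, j}.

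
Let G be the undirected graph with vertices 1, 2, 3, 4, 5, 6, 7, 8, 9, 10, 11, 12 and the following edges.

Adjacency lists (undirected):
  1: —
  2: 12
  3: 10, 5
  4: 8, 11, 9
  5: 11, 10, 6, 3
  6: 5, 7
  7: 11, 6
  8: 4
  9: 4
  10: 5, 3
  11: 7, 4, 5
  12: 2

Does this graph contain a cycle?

DFS, tracking each vertex's parent; an edge to a visited non-parent vertex closes a cycle.
Start from 6:
visit 6 (parent –)
  visit 5 (parent 6)
    visit 11 (parent 5)
      visit 7 (parent 11)
        7–11: parent, skip
        7–6: 6 visited and ≠ parent → cycle
Cycle: 6 – 5 – 11 – 7 – 6.

Yes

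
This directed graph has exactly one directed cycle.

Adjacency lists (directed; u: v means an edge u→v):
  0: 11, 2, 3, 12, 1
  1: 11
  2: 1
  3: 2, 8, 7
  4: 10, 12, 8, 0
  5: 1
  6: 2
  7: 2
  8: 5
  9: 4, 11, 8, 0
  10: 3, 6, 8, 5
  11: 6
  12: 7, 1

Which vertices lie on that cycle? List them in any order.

DFS with gray/black marking from 11:
11 gray
  6 gray
    2 gray
      1 gray
        1→11: 11 is gray → back edge
Back edge closes the cycle 11 → 6 → 2 → 1 → 11; its vertices are {1, 2, 6, 11}.

1, 2, 6, 11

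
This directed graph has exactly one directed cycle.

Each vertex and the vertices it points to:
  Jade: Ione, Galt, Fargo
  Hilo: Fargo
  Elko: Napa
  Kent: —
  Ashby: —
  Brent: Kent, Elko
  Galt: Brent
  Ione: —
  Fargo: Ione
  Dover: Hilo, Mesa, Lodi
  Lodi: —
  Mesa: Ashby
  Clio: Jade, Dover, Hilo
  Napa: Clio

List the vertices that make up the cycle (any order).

DFS with gray/black marking from Clio:
Clio gray
  Jade gray
    Ione gray
    Ione black
    Galt gray
      Brent gray
        Kent gray
        Kent black
        Elko gray
          Napa gray
            Napa→Clio: Clio is gray → back edge
Back edge closes the cycle Clio → Jade → Galt → Brent → Elko → Napa → Clio; its vertices are {Clio, Elko, Galt, Jade, Napa, Brent}.

Clio, Elko, Galt, Jade, Napa, Brent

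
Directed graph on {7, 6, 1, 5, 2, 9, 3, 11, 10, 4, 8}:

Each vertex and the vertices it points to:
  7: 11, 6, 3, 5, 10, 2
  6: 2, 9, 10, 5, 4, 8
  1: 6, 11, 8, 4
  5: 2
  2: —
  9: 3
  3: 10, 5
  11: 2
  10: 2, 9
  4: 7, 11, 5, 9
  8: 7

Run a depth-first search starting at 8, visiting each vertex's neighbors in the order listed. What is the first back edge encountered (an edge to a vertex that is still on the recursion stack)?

DFS from 8 (visiting each vertex's neighbors in the order listed); mark gray on enter, black on exit:
8 gray
  7 gray
    11 gray
      2 gray
      2 black
    11 black
    6 gray
      6→2: 2 black — skip
      9 gray
        3 gray
          10 gray
            10→2: 2 black — skip
            10→9: 9 is gray → back edge
First back edge: 10 → 9.

10→9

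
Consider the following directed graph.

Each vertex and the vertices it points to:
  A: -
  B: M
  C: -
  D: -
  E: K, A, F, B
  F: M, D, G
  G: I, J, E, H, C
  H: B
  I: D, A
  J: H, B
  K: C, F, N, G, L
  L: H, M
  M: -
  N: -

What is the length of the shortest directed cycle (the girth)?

3

For each vertex v, BFS finds the shortest path from v back to v.
The shortest such closed walk is K → G → E → K, length 3.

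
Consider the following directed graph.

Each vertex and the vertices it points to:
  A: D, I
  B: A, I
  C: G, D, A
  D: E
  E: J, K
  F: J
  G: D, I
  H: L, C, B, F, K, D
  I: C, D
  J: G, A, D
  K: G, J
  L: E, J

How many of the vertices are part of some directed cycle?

8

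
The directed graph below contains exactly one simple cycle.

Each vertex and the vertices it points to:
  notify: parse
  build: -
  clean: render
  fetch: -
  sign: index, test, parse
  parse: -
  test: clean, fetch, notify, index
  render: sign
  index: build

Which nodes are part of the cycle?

DFS with gray/black marking from sign:
sign gray
  index gray
    build gray
    build black
  index black
  test gray
    clean gray
      render gray
        render→sign: sign is gray → back edge
Back edge closes the cycle sign → test → clean → render → sign; its vertices are {sign, test, clean, render}.

sign, test, clean, render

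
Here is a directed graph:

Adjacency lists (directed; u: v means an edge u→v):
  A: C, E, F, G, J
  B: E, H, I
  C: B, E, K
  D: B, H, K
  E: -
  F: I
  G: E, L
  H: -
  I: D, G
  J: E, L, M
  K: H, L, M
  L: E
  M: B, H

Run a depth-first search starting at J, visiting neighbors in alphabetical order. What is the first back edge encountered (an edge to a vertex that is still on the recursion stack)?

DFS from J (visiting neighbors in alphabetical order); mark gray on enter, black on exit:
J gray
  E gray
  E black
  L gray
    L→E: E black — skip
  L black
  M gray
    B gray
      B→E: E black — skip
      H gray
      H black
      I gray
        D gray
          D→B: B is gray → back edge
First back edge: D → B.

D->B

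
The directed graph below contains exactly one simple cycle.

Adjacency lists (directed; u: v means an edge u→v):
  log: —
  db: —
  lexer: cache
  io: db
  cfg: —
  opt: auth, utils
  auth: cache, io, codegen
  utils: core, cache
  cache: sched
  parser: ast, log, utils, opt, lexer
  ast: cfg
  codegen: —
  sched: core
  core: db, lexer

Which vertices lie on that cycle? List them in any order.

core, cache, lexer, sched

DFS with gray/black marking from cache:
cache gray
  sched gray
    core gray
      db gray
      db black
      lexer gray
        lexer→cache: cache is gray → back edge
Back edge closes the cycle cache → sched → core → lexer → cache; its vertices are {core, cache, lexer, sched}.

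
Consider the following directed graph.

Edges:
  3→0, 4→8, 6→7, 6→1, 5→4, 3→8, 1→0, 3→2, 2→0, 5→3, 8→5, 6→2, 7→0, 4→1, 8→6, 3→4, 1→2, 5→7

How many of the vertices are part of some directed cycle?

4

A vertex is on a directed cycle iff it belongs to a strongly connected component of size ≥ 2 (or has a self-loop).
The vertices on cycles are {3, 4, 5, 8} — 4 in total.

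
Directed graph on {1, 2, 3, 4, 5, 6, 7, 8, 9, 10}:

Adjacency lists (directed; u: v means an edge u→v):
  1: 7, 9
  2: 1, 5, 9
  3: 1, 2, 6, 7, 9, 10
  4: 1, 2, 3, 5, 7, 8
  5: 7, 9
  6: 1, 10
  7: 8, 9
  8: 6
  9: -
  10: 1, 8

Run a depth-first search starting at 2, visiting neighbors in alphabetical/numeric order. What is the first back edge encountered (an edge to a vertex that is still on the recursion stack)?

DFS from 2 (visiting neighbors in alphabetical/numeric order); mark gray on enter, black on exit:
2 gray
  1 gray
    7 gray
      8 gray
        6 gray
          6→1: 1 is gray → back edge
First back edge: 6 → 1.

6→1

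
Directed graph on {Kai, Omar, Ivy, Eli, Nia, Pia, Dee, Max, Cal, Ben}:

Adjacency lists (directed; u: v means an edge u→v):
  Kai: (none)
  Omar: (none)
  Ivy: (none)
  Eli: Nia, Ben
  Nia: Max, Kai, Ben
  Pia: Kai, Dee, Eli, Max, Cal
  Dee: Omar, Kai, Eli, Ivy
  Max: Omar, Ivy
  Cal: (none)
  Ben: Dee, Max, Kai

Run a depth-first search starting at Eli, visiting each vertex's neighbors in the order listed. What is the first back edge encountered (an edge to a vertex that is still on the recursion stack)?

DFS from Eli (visiting each vertex's neighbors in the order listed); mark gray on enter, black on exit:
Eli gray
  Nia gray
    Max gray
      Omar gray
      Omar black
      Ivy gray
      Ivy black
    Max black
    Kai gray
    Kai black
    Ben gray
      Dee gray
        Dee→Omar: Omar black — skip
        Dee→Kai: Kai black — skip
        Dee→Eli: Eli is gray → back edge
First back edge: Dee → Eli.

Dee->Eli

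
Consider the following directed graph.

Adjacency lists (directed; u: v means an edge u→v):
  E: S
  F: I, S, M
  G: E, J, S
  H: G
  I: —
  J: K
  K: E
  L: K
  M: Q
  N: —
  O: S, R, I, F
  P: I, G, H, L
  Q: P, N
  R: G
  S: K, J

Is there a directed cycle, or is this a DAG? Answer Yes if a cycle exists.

DFS with white/gray/black marking, starting from E:
E gray
  S gray
    K gray
      K→E: E is gray → back edge
Back edge found, so a cycle exists: E → S → K → E.

Yes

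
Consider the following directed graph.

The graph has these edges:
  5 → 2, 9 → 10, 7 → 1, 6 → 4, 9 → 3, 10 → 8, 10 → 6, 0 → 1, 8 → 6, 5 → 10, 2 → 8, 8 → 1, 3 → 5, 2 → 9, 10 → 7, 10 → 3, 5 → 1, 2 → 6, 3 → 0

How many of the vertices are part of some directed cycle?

5

A vertex is on a directed cycle iff it belongs to a strongly connected component of size ≥ 2 (or has a self-loop).
The vertices on cycles are {2, 3, 5, 9, 10} — 5 in total.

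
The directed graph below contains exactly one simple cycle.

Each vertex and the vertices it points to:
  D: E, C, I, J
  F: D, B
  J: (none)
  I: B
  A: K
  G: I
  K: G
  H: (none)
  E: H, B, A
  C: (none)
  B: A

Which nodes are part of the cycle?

DFS with gray/black marking from I:
I gray
  B gray
    A gray
      K gray
        G gray
          G→I: I is gray → back edge
Back edge closes the cycle I → B → A → K → G → I; its vertices are {A, B, G, I, K}.

A, B, G, I, K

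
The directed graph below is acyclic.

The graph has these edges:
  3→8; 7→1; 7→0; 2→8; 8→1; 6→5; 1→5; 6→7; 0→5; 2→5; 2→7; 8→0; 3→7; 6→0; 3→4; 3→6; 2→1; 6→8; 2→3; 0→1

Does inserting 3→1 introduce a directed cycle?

No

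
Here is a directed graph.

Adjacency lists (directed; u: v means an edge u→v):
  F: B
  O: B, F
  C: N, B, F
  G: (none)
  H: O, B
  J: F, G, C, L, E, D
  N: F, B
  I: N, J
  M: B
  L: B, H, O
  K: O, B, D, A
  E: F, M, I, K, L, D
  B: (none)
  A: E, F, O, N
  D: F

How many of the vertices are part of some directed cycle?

5

A vertex is on a directed cycle iff it belongs to a strongly connected component of size ≥ 2 (or has a self-loop).
The vertices on cycles are {A, E, I, J, K} — 5 in total.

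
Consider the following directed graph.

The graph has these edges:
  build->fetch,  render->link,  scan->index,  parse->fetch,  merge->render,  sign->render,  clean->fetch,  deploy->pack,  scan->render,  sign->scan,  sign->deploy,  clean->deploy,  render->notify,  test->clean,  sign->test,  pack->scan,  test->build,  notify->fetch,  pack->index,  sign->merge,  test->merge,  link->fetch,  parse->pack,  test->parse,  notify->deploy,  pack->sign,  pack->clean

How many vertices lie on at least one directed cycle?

A vertex is on a directed cycle iff it belongs to a strongly connected component of size ≥ 2 (or has a self-loop).
The vertices on cycles are {pack, scan, sign, test, clean, merge, parse, deploy, notify, render} — 10 in total.

10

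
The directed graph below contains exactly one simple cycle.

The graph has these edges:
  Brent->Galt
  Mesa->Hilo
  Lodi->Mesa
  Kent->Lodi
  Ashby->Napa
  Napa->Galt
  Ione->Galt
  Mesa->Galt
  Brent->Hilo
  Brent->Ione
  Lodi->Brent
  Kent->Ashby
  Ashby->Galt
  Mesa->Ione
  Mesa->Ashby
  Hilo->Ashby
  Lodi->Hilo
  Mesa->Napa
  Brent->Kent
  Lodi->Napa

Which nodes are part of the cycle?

Kent, Lodi, Brent

DFS with gray/black marking from Kent:
Kent gray
  Ashby gray
    Galt gray
    Galt black
    Napa gray
      Napa→Galt: Galt black — skip
    Napa black
  Ashby black
  Lodi gray
    Hilo gray
      Hilo→Ashby: Ashby black — skip
    Hilo black
    Lodi→Napa: Napa black — skip
    Mesa gray
      Mesa→Ashby: Ashby black — skip
      Mesa→Galt: Galt black — skip
      Mesa→Napa: Napa black — skip
      Mesa→Hilo: Hilo black — skip
      Ione gray
        Ione→Galt: Galt black — skip
      Ione black
    Mesa black
    Brent gray
      Brent→Kent: Kent is gray → back edge
Back edge closes the cycle Kent → Lodi → Brent → Kent; its vertices are {Kent, Lodi, Brent}.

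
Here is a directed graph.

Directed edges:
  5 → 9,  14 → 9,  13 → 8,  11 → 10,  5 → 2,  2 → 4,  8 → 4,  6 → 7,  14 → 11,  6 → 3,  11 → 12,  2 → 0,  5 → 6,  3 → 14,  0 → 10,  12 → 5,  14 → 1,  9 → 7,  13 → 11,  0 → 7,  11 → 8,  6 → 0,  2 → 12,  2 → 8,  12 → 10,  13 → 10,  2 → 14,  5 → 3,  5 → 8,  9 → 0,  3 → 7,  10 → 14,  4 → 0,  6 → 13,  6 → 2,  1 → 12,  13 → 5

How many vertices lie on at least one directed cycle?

A vertex is on a directed cycle iff it belongs to a strongly connected component of size ≥ 2 (or has a self-loop).
The vertices on cycles are {0, 1, 2, 3, 4, 5, 6, 8, 9, 10, 11, 12, 13, 14} — 14 in total.

14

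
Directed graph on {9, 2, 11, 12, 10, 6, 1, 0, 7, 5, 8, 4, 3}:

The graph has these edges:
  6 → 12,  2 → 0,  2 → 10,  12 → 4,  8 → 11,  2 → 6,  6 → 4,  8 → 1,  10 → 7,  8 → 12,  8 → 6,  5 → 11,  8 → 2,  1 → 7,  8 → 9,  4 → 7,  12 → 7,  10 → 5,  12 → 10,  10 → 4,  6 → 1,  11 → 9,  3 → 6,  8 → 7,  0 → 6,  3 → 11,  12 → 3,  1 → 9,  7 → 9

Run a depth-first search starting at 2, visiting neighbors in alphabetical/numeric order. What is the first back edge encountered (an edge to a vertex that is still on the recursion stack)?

3->6

DFS from 2 (visiting neighbors in alphabetical/numeric order); mark gray on enter, black on exit:
2 gray
  0 gray
    6 gray
      1 gray
        7 gray
          9 gray
          9 black
        7 black
        1→9: 9 black — skip
      1 black
      4 gray
        4→7: 7 black — skip
      4 black
      12 gray
        3 gray
          3→6: 6 is gray → back edge
First back edge: 3 → 6.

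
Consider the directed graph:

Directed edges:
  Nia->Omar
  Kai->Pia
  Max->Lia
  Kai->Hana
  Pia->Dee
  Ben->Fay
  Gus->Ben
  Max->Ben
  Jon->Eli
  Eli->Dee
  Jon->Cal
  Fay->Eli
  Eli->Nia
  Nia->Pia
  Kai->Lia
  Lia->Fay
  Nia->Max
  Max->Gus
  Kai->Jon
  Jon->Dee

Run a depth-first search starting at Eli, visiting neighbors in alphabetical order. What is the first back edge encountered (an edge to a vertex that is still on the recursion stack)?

Fay->Eli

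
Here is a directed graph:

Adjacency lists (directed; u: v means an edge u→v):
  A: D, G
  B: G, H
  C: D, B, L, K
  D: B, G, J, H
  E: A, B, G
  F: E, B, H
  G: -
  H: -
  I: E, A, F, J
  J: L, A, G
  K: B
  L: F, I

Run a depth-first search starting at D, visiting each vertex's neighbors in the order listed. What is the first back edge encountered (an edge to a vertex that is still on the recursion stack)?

A->D

DFS from D (visiting each vertex's neighbors in the order listed); mark gray on enter, black on exit:
D gray
  B gray
    G gray
    G black
    H gray
    H black
  B black
  D→G: G black — skip
  J gray
    L gray
      F gray
        E gray
          A gray
            A→D: D is gray → back edge
First back edge: A → D.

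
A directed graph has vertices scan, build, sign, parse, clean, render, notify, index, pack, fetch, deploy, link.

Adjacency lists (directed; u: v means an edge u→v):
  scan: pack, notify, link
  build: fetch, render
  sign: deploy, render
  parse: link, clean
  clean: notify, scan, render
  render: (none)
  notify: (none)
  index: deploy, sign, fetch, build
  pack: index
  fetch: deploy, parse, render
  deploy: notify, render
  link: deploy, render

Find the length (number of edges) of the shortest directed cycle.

For each vertex v, BFS finds the shortest path from v back to v.
The shortest such closed walk is scan → pack → index → fetch → parse → clean → scan, length 6.

6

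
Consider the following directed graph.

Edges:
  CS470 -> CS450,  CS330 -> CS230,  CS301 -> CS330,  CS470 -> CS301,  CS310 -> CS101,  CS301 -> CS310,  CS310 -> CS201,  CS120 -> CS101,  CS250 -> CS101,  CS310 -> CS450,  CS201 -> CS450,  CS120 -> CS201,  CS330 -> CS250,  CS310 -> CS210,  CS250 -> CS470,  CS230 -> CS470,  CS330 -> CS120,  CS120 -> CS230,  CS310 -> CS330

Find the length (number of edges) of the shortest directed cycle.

4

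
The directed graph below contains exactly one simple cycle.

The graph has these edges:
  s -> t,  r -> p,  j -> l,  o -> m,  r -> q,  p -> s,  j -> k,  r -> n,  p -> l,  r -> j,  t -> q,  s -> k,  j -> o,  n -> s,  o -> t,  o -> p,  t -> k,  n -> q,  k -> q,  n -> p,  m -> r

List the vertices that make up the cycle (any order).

DFS with gray/black marking from r:
r gray
  q gray
  q black
  n gray
    s gray
      t gray
        t→q: q black — skip
        k gray
          k→q: q black — skip
        k black
      t black
      s→k: k black — skip
    s black
    n→q: q black — skip
    p gray
      p→s: s black — skip
      l gray
      l black
    p black
  n black
  r→p: p black — skip
  j gray
    j→k: k black — skip
    o gray
      o→t: t black — skip
      m gray
        m→r: r is gray → back edge
Back edge closes the cycle r → j → o → m → r; its vertices are {j, m, o, r}.

j, m, o, r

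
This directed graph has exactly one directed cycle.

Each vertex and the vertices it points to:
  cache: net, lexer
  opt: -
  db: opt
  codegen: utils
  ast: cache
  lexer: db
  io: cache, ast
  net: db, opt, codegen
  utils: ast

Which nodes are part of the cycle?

ast, net, cache, utils, codegen

DFS with gray/black marking from ast:
ast gray
  cache gray
    net gray
      db gray
        opt gray
        opt black
      db black
      net→opt: opt black — skip
      codegen gray
        utils gray
          utils→ast: ast is gray → back edge
Back edge closes the cycle ast → cache → net → codegen → utils → ast; its vertices are {ast, net, cache, utils, codegen}.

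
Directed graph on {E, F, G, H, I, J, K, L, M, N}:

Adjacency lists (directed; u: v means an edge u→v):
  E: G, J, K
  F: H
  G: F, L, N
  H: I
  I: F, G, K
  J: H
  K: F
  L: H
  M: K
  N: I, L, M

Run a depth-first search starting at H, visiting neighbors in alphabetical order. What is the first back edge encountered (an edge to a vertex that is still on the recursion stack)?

DFS from H (visiting neighbors in alphabetical order); mark gray on enter, black on exit:
H gray
  I gray
    F gray
      F→H: H is gray → back edge
First back edge: F → H.

F->H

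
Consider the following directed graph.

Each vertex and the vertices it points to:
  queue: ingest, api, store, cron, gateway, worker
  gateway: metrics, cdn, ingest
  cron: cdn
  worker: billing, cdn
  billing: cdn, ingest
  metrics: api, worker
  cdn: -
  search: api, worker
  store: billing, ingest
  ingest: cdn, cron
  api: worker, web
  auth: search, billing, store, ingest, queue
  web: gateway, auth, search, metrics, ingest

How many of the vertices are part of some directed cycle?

7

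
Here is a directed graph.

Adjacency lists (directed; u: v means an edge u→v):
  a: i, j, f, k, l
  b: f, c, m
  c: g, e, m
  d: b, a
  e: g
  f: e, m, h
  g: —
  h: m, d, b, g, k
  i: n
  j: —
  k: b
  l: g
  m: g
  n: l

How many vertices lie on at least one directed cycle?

6

A vertex is on a directed cycle iff it belongs to a strongly connected component of size ≥ 2 (or has a self-loop).
The vertices on cycles are {a, b, d, f, h, k} — 6 in total.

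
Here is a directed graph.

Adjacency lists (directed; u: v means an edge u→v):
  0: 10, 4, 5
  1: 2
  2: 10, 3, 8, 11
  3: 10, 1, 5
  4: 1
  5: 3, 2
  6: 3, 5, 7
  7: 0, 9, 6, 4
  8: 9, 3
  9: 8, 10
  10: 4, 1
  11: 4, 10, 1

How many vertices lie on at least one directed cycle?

A vertex is on a directed cycle iff it belongs to a strongly connected component of size ≥ 2 (or has a self-loop).
The vertices on cycles are {1, 2, 3, 4, 5, 6, 7, 8, 9, 10, 11} — 11 in total.

11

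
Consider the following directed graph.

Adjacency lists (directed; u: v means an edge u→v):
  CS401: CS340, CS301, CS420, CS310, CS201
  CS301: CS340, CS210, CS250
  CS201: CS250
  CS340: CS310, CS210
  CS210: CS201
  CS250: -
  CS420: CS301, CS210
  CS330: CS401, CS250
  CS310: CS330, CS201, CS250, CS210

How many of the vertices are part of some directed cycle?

A vertex is on a directed cycle iff it belongs to a strongly connected component of size ≥ 2 (or has a self-loop).
The vertices on cycles are {CS301, CS310, CS330, CS340, CS401, CS420} — 6 in total.

6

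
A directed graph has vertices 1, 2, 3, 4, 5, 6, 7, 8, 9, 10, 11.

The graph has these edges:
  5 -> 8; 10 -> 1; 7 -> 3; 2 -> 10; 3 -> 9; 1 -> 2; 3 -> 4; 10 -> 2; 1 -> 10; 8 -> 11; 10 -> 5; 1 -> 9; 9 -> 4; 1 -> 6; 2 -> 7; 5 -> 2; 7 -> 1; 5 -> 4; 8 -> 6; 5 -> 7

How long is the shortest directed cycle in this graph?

For each vertex v, BFS finds the shortest path from v back to v.
The shortest such closed walk is 10 → 2 → 10, length 2.

2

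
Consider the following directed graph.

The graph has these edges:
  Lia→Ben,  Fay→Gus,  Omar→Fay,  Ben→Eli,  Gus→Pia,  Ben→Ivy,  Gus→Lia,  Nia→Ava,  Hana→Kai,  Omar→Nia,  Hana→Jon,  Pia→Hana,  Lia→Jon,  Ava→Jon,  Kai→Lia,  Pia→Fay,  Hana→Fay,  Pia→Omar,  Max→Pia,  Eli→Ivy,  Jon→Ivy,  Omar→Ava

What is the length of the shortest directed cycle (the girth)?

For each vertex v, BFS finds the shortest path from v back to v.
The shortest such closed walk is Pia → Fay → Gus → Pia, length 3.

3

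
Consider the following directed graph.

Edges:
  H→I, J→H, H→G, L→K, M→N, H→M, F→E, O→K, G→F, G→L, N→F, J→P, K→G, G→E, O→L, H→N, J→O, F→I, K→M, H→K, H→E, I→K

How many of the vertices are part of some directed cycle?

7

A vertex is on a directed cycle iff it belongs to a strongly connected component of size ≥ 2 (or has a self-loop).
The vertices on cycles are {F, G, I, K, L, M, N} — 7 in total.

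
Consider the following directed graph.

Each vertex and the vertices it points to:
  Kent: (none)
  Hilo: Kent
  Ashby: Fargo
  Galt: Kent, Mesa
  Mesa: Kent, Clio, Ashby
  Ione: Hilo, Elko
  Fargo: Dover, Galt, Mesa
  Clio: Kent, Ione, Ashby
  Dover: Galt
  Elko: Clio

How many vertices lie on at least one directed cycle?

A vertex is on a directed cycle iff it belongs to a strongly connected component of size ≥ 2 (or has a self-loop).
The vertices on cycles are {Clio, Elko, Galt, Ione, Mesa, Ashby, Dover, Fargo} — 8 in total.

8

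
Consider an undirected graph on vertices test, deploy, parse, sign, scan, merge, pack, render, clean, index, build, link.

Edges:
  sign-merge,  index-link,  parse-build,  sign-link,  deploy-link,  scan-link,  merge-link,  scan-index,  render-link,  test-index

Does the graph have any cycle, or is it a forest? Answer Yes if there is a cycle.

Yes

DFS, tracking each vertex's parent; an edge to a visited non-parent vertex closes a cycle.
Start from sign:
visit sign (parent –)
  visit merge (parent sign)
    merge–sign: parent, skip
    visit link (parent merge)
      visit deploy (parent link)
        deploy–link: parent, skip
      link–merge: parent, skip
      visit index (parent link)
        visit test (parent index)
          test–index: parent, skip
        visit scan (parent index)
          scan–link: link visited and ≠ parent → cycle
Cycle: link – index – scan – link.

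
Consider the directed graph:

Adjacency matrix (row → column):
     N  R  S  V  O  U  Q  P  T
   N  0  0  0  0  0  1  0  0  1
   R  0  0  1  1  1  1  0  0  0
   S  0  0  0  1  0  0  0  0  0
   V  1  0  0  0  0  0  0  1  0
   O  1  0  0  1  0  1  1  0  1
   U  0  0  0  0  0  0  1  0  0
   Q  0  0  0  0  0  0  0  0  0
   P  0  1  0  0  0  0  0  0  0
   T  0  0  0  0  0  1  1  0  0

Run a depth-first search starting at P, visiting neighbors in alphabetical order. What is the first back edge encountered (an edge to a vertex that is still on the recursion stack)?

DFS from P (visiting neighbors in alphabetical order); mark gray on enter, black on exit:
P gray
  R gray
    O gray
      N gray
        T gray
          Q gray
          Q black
          U gray
            U→Q: Q black — skip
          U black
        T black
        N→U: U black — skip
      N black
      O→Q: Q black — skip
      O→T: T black — skip
      O→U: U black — skip
      V gray
        V→N: N black — skip
        V→P: P is gray → back edge
First back edge: V → P.

V→P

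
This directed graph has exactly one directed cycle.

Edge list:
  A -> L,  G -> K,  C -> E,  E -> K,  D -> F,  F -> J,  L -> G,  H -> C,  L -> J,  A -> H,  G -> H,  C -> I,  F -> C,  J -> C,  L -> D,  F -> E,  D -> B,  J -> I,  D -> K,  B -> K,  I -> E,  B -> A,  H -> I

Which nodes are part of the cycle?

DFS with gray/black marking from B:
B gray
  K gray
  K black
  A gray
    H gray
      I gray
        E gray
          E→K: K black — skip
        E black
      I black
      C gray
        C→I: I black — skip
        C→E: E black — skip
      C black
    H black
    L gray
      D gray
        D→K: K black — skip
        D→B: B is gray → back edge
Back edge closes the cycle B → A → L → D → B; its vertices are {A, B, D, L}.

A, B, D, L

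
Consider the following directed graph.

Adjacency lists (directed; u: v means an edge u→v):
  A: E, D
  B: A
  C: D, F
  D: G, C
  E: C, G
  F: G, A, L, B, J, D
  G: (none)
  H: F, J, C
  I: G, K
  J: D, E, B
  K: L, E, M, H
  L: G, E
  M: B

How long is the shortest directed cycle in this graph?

2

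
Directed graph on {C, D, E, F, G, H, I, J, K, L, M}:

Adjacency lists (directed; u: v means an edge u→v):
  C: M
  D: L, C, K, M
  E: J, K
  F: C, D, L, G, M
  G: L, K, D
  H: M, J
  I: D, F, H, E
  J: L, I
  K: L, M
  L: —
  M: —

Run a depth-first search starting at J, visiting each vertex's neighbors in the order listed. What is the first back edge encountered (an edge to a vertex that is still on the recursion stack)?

DFS from J (visiting each vertex's neighbors in the order listed); mark gray on enter, black on exit:
J gray
  L gray
  L black
  I gray
    D gray
      D→L: L black — skip
      C gray
        M gray
        M black
      C black
      K gray
        K→L: L black — skip
        K→M: M black — skip
      K black
      D→M: M black — skip
    D black
    F gray
      F→C: C black — skip
      F→D: D black — skip
      F→L: L black — skip
      G gray
        G→L: L black — skip
        G→K: K black — skip
        G→D: D black — skip
      G black
      F→M: M black — skip
    F black
    H gray
      H→M: M black — skip
      H→J: J is gray → back edge
First back edge: H → J.

H->J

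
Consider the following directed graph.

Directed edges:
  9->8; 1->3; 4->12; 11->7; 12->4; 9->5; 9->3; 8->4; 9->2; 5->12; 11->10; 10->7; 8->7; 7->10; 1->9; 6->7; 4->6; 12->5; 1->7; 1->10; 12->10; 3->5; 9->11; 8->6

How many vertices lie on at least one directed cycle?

A vertex is on a directed cycle iff it belongs to a strongly connected component of size ≥ 2 (or has a self-loop).
The vertices on cycles are {4, 5, 7, 10, 12} — 5 in total.

5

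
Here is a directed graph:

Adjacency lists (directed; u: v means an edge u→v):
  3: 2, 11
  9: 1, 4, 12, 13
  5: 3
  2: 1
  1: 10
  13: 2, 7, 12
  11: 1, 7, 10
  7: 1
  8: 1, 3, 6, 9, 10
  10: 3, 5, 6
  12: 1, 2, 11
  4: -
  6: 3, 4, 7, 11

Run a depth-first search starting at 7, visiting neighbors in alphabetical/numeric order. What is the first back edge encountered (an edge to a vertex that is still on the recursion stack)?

DFS from 7 (visiting neighbors in alphabetical/numeric order); mark gray on enter, black on exit:
7 gray
  1 gray
    10 gray
      3 gray
        2 gray
          2→1: 1 is gray → back edge
First back edge: 2 → 1.

2->1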